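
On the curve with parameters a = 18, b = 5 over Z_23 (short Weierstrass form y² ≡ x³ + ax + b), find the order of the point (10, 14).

2P: tangent at (10, 14): λ = (3·10² + 18)/(2·14) ≡ 19/5. 5⁻¹ ≡ 14 (mod 23) since 5·14 = 70 ≡ 1, so λ ≡ 19·14 ≡ 13.
  x = λ² - 10 - 10 = 169 - 20 ≡ 11; y = λ·(10 - 11) - 14 ≡ 19. → (11, 19)
3P: (11, 19) + (10, 14). λ = (14 - 19)/(10 - 11) ≡ 18/22 mod 23. 22⁻¹ ≡ 22 (mod 23) since 22·22 = 484 ≡ 1, so λ ≡ 5.
  x = λ² - 11 - 10 = 25 - 21 ≡ 4; y = λ·(11 - 4) - 19 ≡ 16. → (4, 16)
4P: (4, 16) + (10, 14). λ = (14 - 16)/(10 - 4) ≡ 21/6 mod 23. 6⁻¹ ≡ 4 (mod 23), so λ ≡ 15.
  x = λ² - 4 - 10 = 225 - 14 ≡ 4; y = λ·(4 - 4) - 16 ≡ 7. → (4, 7)
5P: (4, 7) + (10, 14). λ = (14 - 7)/(10 - 4) ≡ 7/6 mod 23. 6⁻¹ ≡ 4 (mod 23) since 6·4 = 24 ≡ 1, so λ ≡ 5.
  x = λ² - 4 - 10 = 25 - 14 ≡ 11; y = λ·(4 - 11) - 7 ≡ 4. → (11, 4)
6P: (11, 4) + (10, 14). λ = (14 - 4)/(10 - 11) ≡ 10/22 mod 23. 22⁻¹ ≡ 22 (mod 23), so λ ≡ 13.
  x = λ² - 11 - 10 = 169 - 21 ≡ 10; y = λ·(11 - 10) - 4 ≡ 9. → (10, 9)
7P: (10, 9) + (10, 14): same x and y₁ ≡ -y₂, so the sum is 𝒪.
7P = 𝒪, so the order is 7.

7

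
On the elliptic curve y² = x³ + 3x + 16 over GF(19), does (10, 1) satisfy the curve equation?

y² = 1² ≡ 1; x³ + 3x + 16 = 1046 ≡ 1 (mod 19). 1 = 1.

yes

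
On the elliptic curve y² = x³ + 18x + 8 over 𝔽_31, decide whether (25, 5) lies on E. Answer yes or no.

y² = 5² ≡ 25; x³ + 18x + 8 = 16083 ≡ 25 (mod 31). 25 = 25.

yes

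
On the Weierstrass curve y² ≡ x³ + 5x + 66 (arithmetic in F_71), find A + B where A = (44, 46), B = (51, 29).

(50, 70)

(44, 46) + (51, 29). λ = (29 - 46)/(51 - 44) ≡ 54/7 mod 71. 7⁻¹ ≡ 61 (mod 71) since 7·61 = 427 ≡ 1, so λ ≡ 28.
  x = λ² - 44 - 51 = 784 - 95 ≡ 50; y = λ·(44 - 50) - 46 ≡ 70. → (50, 70)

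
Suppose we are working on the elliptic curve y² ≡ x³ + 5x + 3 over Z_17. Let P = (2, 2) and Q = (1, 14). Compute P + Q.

(5, 0)

(2, 2) + (1, 14). λ = (14 - 2)/(1 - 2) ≡ 12/16 mod 17. 16⁻¹ ≡ 16 (mod 17) since 16·16 = 256 ≡ 1, so λ ≡ 5.
  x = λ² - 2 - 1 = 25 - 3 ≡ 5; y = λ·(2 - 5) - 2 ≡ 0. → (5, 0)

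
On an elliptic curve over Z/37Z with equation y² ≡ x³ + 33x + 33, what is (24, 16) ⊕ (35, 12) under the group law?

(24, 16) + (35, 12). λ = (12 - 16)/(35 - 24) ≡ 33/11 mod 37. 11⁻¹ ≡ 27 (mod 37), so λ ≡ 3.
  x = λ² - 24 - 35 = 9 - 59 ≡ 24; y = λ·(24 - 24) - 16 ≡ 21. → (24, 21)

(24, 21)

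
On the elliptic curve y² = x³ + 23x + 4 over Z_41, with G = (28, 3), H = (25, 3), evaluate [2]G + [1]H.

(20, 31)

First 2G:
Repeated addition: build up to 2G.
2G: tangent at (28, 3): λ = (3·28² + 23)/(2·3) ≡ 38/6. 6⁻¹ ≡ 7 (mod 41) since 6·7 = 42 ≡ 1, so λ ≡ 38·7 ≡ 20.
  x = λ² - 28 - 28 = 400 - 56 ≡ 16; y = λ·(28 - 16) - 3 ≡ 32. → (16, 32)
2G = (16, 32).
Finally 2G + H:
(16, 32) + (25, 3). λ = (3 - 32)/(25 - 16) ≡ 12/9 mod 41. 9⁻¹ ≡ 32 (mod 41) since 9·32 = 288 ≡ 1, so λ ≡ 15.
  x = λ² - 16 - 25 = 225 - 41 ≡ 20; y = λ·(16 - 20) - 32 ≡ 31. → (20, 31)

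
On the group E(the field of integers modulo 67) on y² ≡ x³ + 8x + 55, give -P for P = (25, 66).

-(25, 66) = (25, -66 mod 67) = (25, 1).

(25, 1)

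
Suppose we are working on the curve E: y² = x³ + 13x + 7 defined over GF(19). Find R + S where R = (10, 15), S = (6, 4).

(10, 15) + (6, 4). λ = (4 - 15)/(6 - 10) ≡ 8/15 mod 19. 15⁻¹ ≡ 14 (mod 19) since 15·14 = 210 ≡ 1, so λ ≡ 17.
  x = λ² - 10 - 6 = 289 - 16 ≡ 7; y = λ·(10 - 7) - 15 ≡ 17. → (7, 17)

(7, 17)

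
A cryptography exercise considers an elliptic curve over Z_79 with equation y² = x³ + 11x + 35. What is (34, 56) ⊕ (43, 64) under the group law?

(34, 56) + (43, 64). λ = (64 - 56)/(43 - 34) ≡ 8/9 mod 79. 9⁻¹ ≡ 44 (mod 79) since 9·44 = 396 ≡ 1, so λ ≡ 36.
  x = λ² - 34 - 43 = 1296 - 77 ≡ 34; y = λ·(34 - 34) - 56 ≡ 23. → (34, 23)

(34, 23)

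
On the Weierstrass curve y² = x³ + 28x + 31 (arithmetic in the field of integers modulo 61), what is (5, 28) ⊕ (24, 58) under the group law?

(35, 37)

(5, 28) + (24, 58). λ = (58 - 28)/(24 - 5) ≡ 30/19 mod 61. 19⁻¹ ≡ 45 (mod 61) since 19·45 = 855 ≡ 1, so λ ≡ 8.
  x = λ² - 5 - 24 = 64 - 29 ≡ 35; y = λ·(5 - 35) - 28 ≡ 37. → (35, 37)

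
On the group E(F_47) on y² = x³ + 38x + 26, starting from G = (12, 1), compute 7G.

(1, 21)

Repeated addition: build up to 7G.
2G: tangent at (12, 1): λ = (3·12² + 38)/(2·1) ≡ 0/2. 2⁻¹ ≡ 24 (mod 47) since 2·24 = 48 ≡ 1, so λ ≡ 0·24 ≡ 0.
  x = λ² - 12 - 12 = 0 - 24 ≡ 23; y = λ·(12 - 23) - 1 ≡ 46. → (23, 46)
3G: (23, 46) + (12, 1). λ = (1 - 46)/(12 - 23) ≡ 2/36 mod 47. 36⁻¹ ≡ 17 (mod 47) since 36·17 = 612 ≡ 1, so λ ≡ 34.
  x = λ² - 23 - 12 = 1156 - 35 ≡ 40; y = λ·(23 - 40) - 46 ≡ 34. → (40, 34)
4G: (40, 34) + (12, 1). λ = (1 - 34)/(12 - 40) ≡ 14/19 mod 47. 19⁻¹ ≡ 5 (mod 47), so λ ≡ 23.
  x = λ² - 40 - 12 = 529 - 52 ≡ 7; y = λ·(40 - 7) - 34 ≡ 20. → (7, 20)
5G: (7, 20) + (12, 1). λ = (1 - 20)/(12 - 7) ≡ 28/5 mod 47. 5⁻¹ ≡ 19 (mod 47), so λ ≡ 15.
  x = λ² - 7 - 12 = 225 - 19 ≡ 18; y = λ·(7 - 18) - 20 ≡ 3. → (18, 3)
6G: (18, 3) + (12, 1). λ = (1 - 3)/(12 - 18) ≡ 45/41 mod 47. 41⁻¹ ≡ 39 (mod 47), so λ ≡ 16.
  x = λ² - 18 - 12 = 256 - 30 ≡ 38; y = λ·(18 - 38) - 3 ≡ 6. → (38, 6)
7G: (38, 6) + (12, 1). λ = (1 - 6)/(12 - 38) ≡ 42/21 mod 47. 21⁻¹ ≡ 9 (mod 47), so λ ≡ 2.
  x = λ² - 38 - 12 = 4 - 50 ≡ 1; y = λ·(38 - 1) - 6 ≡ 21. → (1, 21)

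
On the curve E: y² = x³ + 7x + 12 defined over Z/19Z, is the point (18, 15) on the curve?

no

y² = 15² ≡ 16; x³ + 7x + 12 = 5970 ≡ 4 (mod 19). 16 ≠ 4.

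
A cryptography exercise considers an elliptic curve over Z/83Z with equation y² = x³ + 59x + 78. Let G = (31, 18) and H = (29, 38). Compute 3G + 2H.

First 3G:
Repeated addition: build up to 3G.
2G: tangent at (31, 18): λ = (3·31² + 59)/(2·18) ≡ 37/36. 36⁻¹ ≡ 30 (mod 83) since 36·30 = 1080 ≡ 1, so λ ≡ 37·30 ≡ 31.
  x = λ² - 31 - 31 = 961 - 62 ≡ 69; y = λ·(31 - 69) - 18 ≡ 49. → (69, 49)
3G: (69, 49) + (31, 18). λ = (18 - 49)/(31 - 69) ≡ 52/45 mod 83. 45⁻¹ ≡ 24 (mod 83), so λ ≡ 3.
  x = λ² - 69 - 31 = 9 - 100 ≡ 75; y = λ·(69 - 75) - 49 ≡ 16. → (75, 16)
3G = (75, 16).
Next 2H:
Repeated addition: build up to 2H.
2H: tangent at (29, 38): λ = (3·29² + 59)/(2·38) ≡ 9/76. 76⁻¹ ≡ 71 (mod 83), so λ ≡ 9·71 ≡ 58.
  x = λ² - 29 - 29 = 3364 - 58 ≡ 69; y = λ·(29 - 69) - 38 ≡ 49. → (69, 49)
2H = (69, 49).
Finally 3G + 2H:
(75, 16) + (69, 49). λ = (49 - 16)/(69 - 75) ≡ 33/77 mod 83. 77⁻¹ ≡ 69 (mod 83) since 77·69 = 5313 ≡ 1, so λ ≡ 36.
  x = λ² - 75 - 69 = 1296 - 144 ≡ 73; y = λ·(75 - 73) - 16 ≡ 56. → (73, 56)

(73, 56)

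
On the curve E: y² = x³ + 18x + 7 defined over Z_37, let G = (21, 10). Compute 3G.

(12, 29)

Repeated addition: build up to 3G.
2G: tangent at (21, 10): λ = (3·21² + 18)/(2·10) ≡ 9/20. 20⁻¹ ≡ 13 (mod 37) since 20·13 = 260 ≡ 1, so λ ≡ 9·13 ≡ 6.
  x = λ² - 21 - 21 = 36 - 42 ≡ 31; y = λ·(21 - 31) - 10 ≡ 4. → (31, 4)
3G: (31, 4) + (21, 10). λ = (10 - 4)/(21 - 31) ≡ 6/27 mod 37. 27⁻¹ ≡ 11 (mod 37), so λ ≡ 29.
  x = λ² - 31 - 21 = 841 - 52 ≡ 12; y = λ·(31 - 12) - 4 ≡ 29. → (12, 29)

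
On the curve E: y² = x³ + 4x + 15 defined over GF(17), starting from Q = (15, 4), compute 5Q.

(8, 7)

Double-and-add on 5 = (101)₂. Start with Q = (15, 4) for the leading 1-bit.
double: tangent at (15, 4): λ = (3·15² + 4)/(2·4) ≡ 16/8. 8⁻¹ ≡ 15 (mod 17) since 8·15 = 120 ≡ 1, so λ ≡ 16·15 ≡ 2.
  x = λ² - 15 - 15 = 4 - 30 ≡ 8; y = λ·(15 - 8) - 4 ≡ 10. → (8, 10)
double: tangent at (8, 10): λ = (3·8² + 4)/(2·10) ≡ 9/3. 3⁻¹ ≡ 6 (mod 17) since 3·6 = 18 ≡ 1, so λ ≡ 9·6 ≡ 3.
  x = λ² - 8 - 8 = 9 - 16 ≡ 10; y = λ·(8 - 10) - 10 ≡ 1. → (10, 1)
add Q: (10, 1) + (15, 4). λ = (4 - 1)/(15 - 10) ≡ 3/5 mod 17. 5⁻¹ ≡ 7 (mod 17), so λ ≡ 4.
  x = λ² - 10 - 15 = 16 - 25 ≡ 8; y = λ·(10 - 8) - 1 ≡ 7. → (8, 7)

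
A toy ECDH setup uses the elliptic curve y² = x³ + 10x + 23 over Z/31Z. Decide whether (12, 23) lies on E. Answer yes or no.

y² = 23² ≡ 2; x³ + 10x + 23 = 1871 ≡ 11 (mod 31). 2 ≠ 11.

no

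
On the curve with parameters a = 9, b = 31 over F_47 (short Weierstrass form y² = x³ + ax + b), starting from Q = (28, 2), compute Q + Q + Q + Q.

(15, 4)

Repeated addition: build up to 4Q.
2Q: tangent at (28, 2): λ = (3·28² + 9)/(2·2) ≡ 11/4. 4⁻¹ ≡ 12 (mod 47), so λ ≡ 11·12 ≡ 38.
  x = λ² - 28 - 28 = 1444 - 56 ≡ 25; y = λ·(28 - 25) - 2 ≡ 18. → (25, 18)
3Q: (25, 18) + (28, 2). λ = (2 - 18)/(28 - 25) ≡ 31/3 mod 47. 3⁻¹ ≡ 16 (mod 47), so λ ≡ 26.
  x = λ² - 25 - 28 = 676 - 53 ≡ 12; y = λ·(25 - 12) - 18 ≡ 38. → (12, 38)
4Q: (12, 38) + (28, 2). λ = (2 - 38)/(28 - 12) ≡ 11/16 mod 47. 16⁻¹ ≡ 3 (mod 47), so λ ≡ 33.
  x = λ² - 12 - 28 = 1089 - 40 ≡ 15; y = λ·(12 - 15) - 38 ≡ 4. → (15, 4)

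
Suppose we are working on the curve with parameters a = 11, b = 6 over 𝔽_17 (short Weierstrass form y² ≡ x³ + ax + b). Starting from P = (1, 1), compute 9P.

Repeated addition: build up to 9P.
2P: tangent at (1, 1): λ = (3·1² + 11)/(2·1) ≡ 14/2. 2⁻¹ ≡ 9 (mod 17), so λ ≡ 14·9 ≡ 7.
  x = λ² - 1 - 1 = 49 - 2 ≡ 13; y = λ·(1 - 13) - 1 ≡ 0. → (13, 0)
3P: (13, 0) + (1, 1). λ = (1 - 0)/(1 - 13) ≡ 1/5 mod 17. 5⁻¹ ≡ 7 (mod 17) since 5·7 = 35 ≡ 1, so λ ≡ 7.
  x = λ² - 13 - 1 = 49 - 14 ≡ 1; y = λ·(13 - 1) - 0 ≡ 16. → (1, 16)
4P: (1, 16) + (1, 1): same x and y₁ ≡ -y₂, so the sum is ∞.
5P: ∞ + (1, 1) = (1, 1) (identity).
6P: tangent at (1, 1): λ = (3·1² + 11)/(2·1) ≡ 14/2. 2⁻¹ ≡ 9 (mod 17), so λ ≡ 14·9 ≡ 7.
  x = λ² - 1 - 1 = 49 - 2 ≡ 13; y = λ·(1 - 13) - 1 ≡ 0. → (13, 0)
7P: (13, 0) + (1, 1). λ = (1 - 0)/(1 - 13) ≡ 1/5 mod 17. 5⁻¹ ≡ 7 (mod 17) since 5·7 = 35 ≡ 1, so λ ≡ 7.
  x = λ² - 13 - 1 = 49 - 14 ≡ 1; y = λ·(13 - 1) - 0 ≡ 16. → (1, 16)
8P: (1, 16) + (1, 1): same x and y₁ ≡ -y₂, so the sum is ∞.
9P: ∞ + (1, 1) = (1, 1) (identity).

(1, 1)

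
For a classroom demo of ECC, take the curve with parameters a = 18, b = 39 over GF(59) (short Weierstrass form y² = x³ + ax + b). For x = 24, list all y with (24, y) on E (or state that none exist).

28, 31

x³ + 18x + 39 = 14295 ≡ 17 (mod 59).
Square roots of 17 mod 59: 28 and 31 (since 28² = 784 ≡ 17).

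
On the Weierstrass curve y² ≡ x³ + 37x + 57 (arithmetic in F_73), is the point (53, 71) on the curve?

yes

y² = 71² ≡ 4; x³ + 37x + 57 = 150895 ≡ 4 (mod 73). 4 = 4.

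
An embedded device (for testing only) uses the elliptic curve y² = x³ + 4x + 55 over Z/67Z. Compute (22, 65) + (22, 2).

O

The two points share x = 22 and their y-coordinates satisfy 65 + 2 ≡ 0 (mod 67), so they are inverses. Their sum is the point at infinity.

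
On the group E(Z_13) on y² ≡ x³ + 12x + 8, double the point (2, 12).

(10, 6)

tangent at (2, 12): λ = (3·2² + 12)/(2·12) ≡ 11/11. 11⁻¹ ≡ 6 (mod 13) since 11·6 = 66 ≡ 1, so λ ≡ 11·6 ≡ 1.
  x = λ² - 2 - 2 = 1 - 4 ≡ 10; y = λ·(2 - 10) - 12 ≡ 6. → (10, 6)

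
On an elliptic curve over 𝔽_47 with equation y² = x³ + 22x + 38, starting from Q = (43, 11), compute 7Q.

Double-and-add on 7 = (111)₂. Start with Q = (43, 11) for the leading 1-bit.
double: tangent at (43, 11): λ = (3·43² + 22)/(2·11) ≡ 23/22. 22⁻¹ ≡ 15 (mod 47), so λ ≡ 23·15 ≡ 16.
  x = λ² - 43 - 43 = 256 - 86 ≡ 29; y = λ·(43 - 29) - 11 ≡ 25. → (29, 25)
add Q: (29, 25) + (43, 11). λ = (11 - 25)/(43 - 29) ≡ 33/14 mod 47. 14⁻¹ ≡ 37 (mod 47), so λ ≡ 46.
  x = λ² - 29 - 43 = 2116 - 72 ≡ 23; y = λ·(29 - 23) - 25 ≡ 16. → (23, 16)
double: tangent at (23, 16): λ = (3·23² + 22)/(2·16) ≡ 11/32. 32⁻¹ ≡ 25 (mod 47) since 32·25 = 800 ≡ 1, so λ ≡ 11·25 ≡ 40.
  x = λ² - 23 - 23 = 1600 - 46 ≡ 3; y = λ·(23 - 3) - 16 ≡ 32. → (3, 32)
add Q: (3, 32) + (43, 11). λ = (11 - 32)/(43 - 3) ≡ 26/40 mod 47. 40⁻¹ ≡ 20 (mod 47) since 40·20 = 800 ≡ 1, so λ ≡ 3.
  x = λ² - 3 - 43 = 9 - 46 ≡ 10; y = λ·(3 - 10) - 32 ≡ 41. → (10, 41)

(10, 41)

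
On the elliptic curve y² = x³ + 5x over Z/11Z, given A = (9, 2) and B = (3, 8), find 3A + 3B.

(0, 0)

First 3A:
Repeated addition: build up to 3A.
2A: tangent at (9, 2): λ = (3·9² + 5)/(2·2) ≡ 6/4. 4⁻¹ ≡ 3 (mod 11) since 4·3 = 12 ≡ 1, so λ ≡ 6·3 ≡ 7.
  x = λ² - 9 - 9 = 49 - 18 ≡ 9; y = λ·(9 - 9) - 2 ≡ 9. → (9, 9)
3A: (9, 9) + (9, 2): same x and y₁ ≡ -y₂, so the sum is ∞.
3A = ∞.
Next 3B:
Repeated addition: build up to 3B.
2B: tangent at (3, 8): λ = (3·3² + 5)/(2·8) ≡ 10/5. 5⁻¹ ≡ 9 (mod 11), so λ ≡ 10·9 ≡ 2.
  x = λ² - 3 - 3 = 4 - 6 ≡ 9; y = λ·(3 - 9) - 8 ≡ 2. → (9, 2)
3B: (9, 2) + (3, 8). λ = (8 - 2)/(3 - 9) ≡ 6/5 mod 11. 5⁻¹ ≡ 9 (mod 11), so λ ≡ 10.
  x = λ² - 9 - 3 = 100 - 12 ≡ 0; y = λ·(9 - 0) - 2 ≡ 0. → (0, 0)
3B = (0, 0).
Finally 3A + 3B:
∞ + (0, 0) = (0, 0) (identity).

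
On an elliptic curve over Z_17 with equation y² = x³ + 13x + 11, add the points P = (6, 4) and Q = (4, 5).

(3, 3)

(6, 4) + (4, 5). λ = (5 - 4)/(4 - 6) ≡ 1/15 mod 17. 15⁻¹ ≡ 8 (mod 17) since 15·8 = 120 ≡ 1, so λ ≡ 8.
  x = λ² - 6 - 4 = 64 - 10 ≡ 3; y = λ·(6 - 3) - 4 ≡ 3. → (3, 3)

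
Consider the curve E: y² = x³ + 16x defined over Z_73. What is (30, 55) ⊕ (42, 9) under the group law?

(30, 55) + (42, 9). λ = (9 - 55)/(42 - 30) ≡ 27/12 mod 73. 12⁻¹ ≡ 67 (mod 73) since 12·67 = 804 ≡ 1, so λ ≡ 57.
  x = λ² - 30 - 42 = 3249 - 72 ≡ 38; y = λ·(30 - 38) - 55 ≡ 0. → (38, 0)

(38, 0)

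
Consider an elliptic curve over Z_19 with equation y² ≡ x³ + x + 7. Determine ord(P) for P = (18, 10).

3

2P: tangent at (18, 10): λ = (3·18² + 1)/(2·10) ≡ 4/1. 1⁻¹ ≡ 1 (mod 19), so λ ≡ 4·1 ≡ 4.
  x = λ² - 18 - 18 = 16 - 36 ≡ 18; y = λ·(18 - 18) - 10 ≡ 9. → (18, 9)
3P: (18, 9) + (18, 10): same x and y₁ ≡ -y₂, so the sum is O.
3P = O, so the order is 3.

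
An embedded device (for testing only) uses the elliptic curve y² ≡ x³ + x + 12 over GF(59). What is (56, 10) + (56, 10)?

(41, 11)

tangent at (56, 10): λ = (3·56² + 1)/(2·10) ≡ 28/20. 20⁻¹ ≡ 3 (mod 59) since 20·3 = 60 ≡ 1, so λ ≡ 28·3 ≡ 25.
  x = λ² - 56 - 56 = 625 - 112 ≡ 41; y = λ·(56 - 41) - 10 ≡ 11. → (41, 11)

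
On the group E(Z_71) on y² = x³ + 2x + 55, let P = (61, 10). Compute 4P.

Double-and-add on 4 = (100)₂. Start with P = (61, 10) for the leading 1-bit.
double: tangent at (61, 10): λ = (3·61² + 2)/(2·10) ≡ 18/20. 20⁻¹ ≡ 32 (mod 71), so λ ≡ 18·32 ≡ 8.
  x = λ² - 61 - 61 = 64 - 122 ≡ 13; y = λ·(61 - 13) - 10 ≡ 19. → (13, 19)
double: tangent at (13, 19): λ = (3·13² + 2)/(2·19) ≡ 12/38. 38⁻¹ ≡ 43 (mod 71) since 38·43 = 1634 ≡ 1, so λ ≡ 12·43 ≡ 19.
  x = λ² - 13 - 13 = 361 - 26 ≡ 51; y = λ·(13 - 51) - 19 ≡ 40. → (51, 40)

(51, 40)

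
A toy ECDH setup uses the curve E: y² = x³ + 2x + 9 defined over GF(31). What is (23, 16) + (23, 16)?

tangent at (23, 16): λ = (3·23² + 2)/(2·16) ≡ 8/1. 1⁻¹ ≡ 1 (mod 31), so λ ≡ 8·1 ≡ 8.
  x = λ² - 23 - 23 = 64 - 46 ≡ 18; y = λ·(23 - 18) - 16 ≡ 24. → (18, 24)

(18, 24)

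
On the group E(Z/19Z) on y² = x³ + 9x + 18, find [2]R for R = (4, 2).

(11, 17)

tangent at (4, 2): λ = (3·4² + 9)/(2·2) ≡ 0/4. 4⁻¹ ≡ 5 (mod 19) since 4·5 = 20 ≡ 1, so λ ≡ 0·5 ≡ 0.
  x = λ² - 4 - 4 = 0 - 8 ≡ 11; y = λ·(4 - 11) - 2 ≡ 17. → (11, 17)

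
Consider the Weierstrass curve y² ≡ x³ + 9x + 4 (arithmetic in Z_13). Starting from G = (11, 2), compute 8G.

Double-and-add on 8 = (1000)₂. Start with G = (11, 2) for the leading 1-bit.
double: tangent at (11, 2): λ = (3·11² + 9)/(2·2) ≡ 8/4. 4⁻¹ ≡ 10 (mod 13), so λ ≡ 8·10 ≡ 2.
  x = λ² - 11 - 11 = 4 - 22 ≡ 8; y = λ·(11 - 8) - 2 ≡ 4. → (8, 4)
double: tangent at (8, 4): λ = (3·8² + 9)/(2·4) ≡ 6/8. 8⁻¹ ≡ 5 (mod 13) since 8·5 = 40 ≡ 1, so λ ≡ 6·5 ≡ 4.
  x = λ² - 8 - 8 = 16 - 16 ≡ 0; y = λ·(8 - 0) - 4 ≡ 2. → (0, 2)
double: tangent at (0, 2): λ = (3·0² + 9)/(2·2) ≡ 9/4. 4⁻¹ ≡ 10 (mod 13), so λ ≡ 9·10 ≡ 12.
  x = λ² - 0 - 0 = 144 - 0 ≡ 1; y = λ·(0 - 1) - 2 ≡ 12. → (1, 12)

(1, 12)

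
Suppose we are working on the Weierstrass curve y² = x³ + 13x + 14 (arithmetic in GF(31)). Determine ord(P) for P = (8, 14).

2P: tangent at (8, 14): λ = (3·8² + 13)/(2·14) ≡ 19/28. 28⁻¹ ≡ 10 (mod 31) since 28·10 = 280 ≡ 1, so λ ≡ 19·10 ≡ 4.
  x = λ² - 8 - 8 = 16 - 16 ≡ 0; y = λ·(8 - 0) - 14 ≡ 18. → (0, 18)
3P: (0, 18) + (8, 14). λ = (14 - 18)/(8 - 0) ≡ 27/8 mod 31. 8⁻¹ ≡ 4 (mod 31), so λ ≡ 15.
  x = λ² - 0 - 8 = 225 - 8 ≡ 0; y = λ·(0 - 0) - 18 ≡ 13. → (0, 13)
4P: (0, 13) + (8, 14). λ = (14 - 13)/(8 - 0) ≡ 1/8 mod 31. 8⁻¹ ≡ 4 (mod 31), so λ ≡ 4.
  x = λ² - 0 - 8 = 16 - 8 ≡ 8; y = λ·(0 - 8) - 13 ≡ 17. → (8, 17)
5P: (8, 17) + (8, 14): same x and y₁ ≡ -y₂, so the sum is O.
5P = O, so the order is 5.

5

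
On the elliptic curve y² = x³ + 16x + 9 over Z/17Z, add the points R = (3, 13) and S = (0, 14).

(3, 13) + (0, 14). λ = (14 - 13)/(0 - 3) ≡ 1/14 mod 17. 14⁻¹ ≡ 11 (mod 17) since 14·11 = 154 ≡ 1, so λ ≡ 11.
  x = λ² - 3 - 0 = 121 - 3 ≡ 16; y = λ·(3 - 16) - 13 ≡ 14. → (16, 14)

(16, 14)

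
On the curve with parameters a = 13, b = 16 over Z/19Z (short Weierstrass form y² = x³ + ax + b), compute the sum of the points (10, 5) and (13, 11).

(10, 5) + (13, 11). λ = (11 - 5)/(13 - 10) ≡ 6/3 mod 19. 3⁻¹ ≡ 13 (mod 19) since 3·13 = 39 ≡ 1, so λ ≡ 2.
  x = λ² - 10 - 13 = 4 - 23 ≡ 0; y = λ·(10 - 0) - 5 ≡ 15. → (0, 15)

(0, 15)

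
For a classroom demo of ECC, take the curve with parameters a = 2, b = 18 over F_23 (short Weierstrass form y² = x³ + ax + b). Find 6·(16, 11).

Write Q = (16, 11).
Double-and-add on 6 = (110)₂. Start with Q = (16, 11) for the leading 1-bit.
double: tangent at (16, 11): λ = (3·16² + 2)/(2·11) ≡ 11/22. 22⁻¹ ≡ 22 (mod 23) since 22·22 = 484 ≡ 1, so λ ≡ 11·22 ≡ 12.
  x = λ² - 16 - 16 = 144 - 32 ≡ 20; y = λ·(16 - 20) - 11 ≡ 10. → (20, 10)
add Q: (20, 10) + (16, 11). λ = (11 - 10)/(16 - 20) ≡ 1/19 mod 23. 19⁻¹ ≡ 17 (mod 23) since 19·17 = 323 ≡ 1, so λ ≡ 17.
  x = λ² - 20 - 16 = 289 - 36 ≡ 0; y = λ·(20 - 0) - 10 ≡ 8. → (0, 8)
double: tangent at (0, 8): λ = (3·0² + 2)/(2·8) ≡ 2/16. 16⁻¹ ≡ 13 (mod 23) since 16·13 = 208 ≡ 1, so λ ≡ 2·13 ≡ 3.
  x = λ² - 0 - 0 = 9 - 0 ≡ 9; y = λ·(0 - 9) - 8 ≡ 11. → (9, 11)

(9, 11)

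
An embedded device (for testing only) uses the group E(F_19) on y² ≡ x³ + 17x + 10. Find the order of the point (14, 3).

2P: tangent at (14, 3): λ = (3·14² + 17)/(2·3) ≡ 16/6. 6⁻¹ ≡ 16 (mod 19), so λ ≡ 16·16 ≡ 9.
  x = λ² - 14 - 14 = 81 - 28 ≡ 15; y = λ·(14 - 15) - 3 ≡ 7. → (15, 7)
3P: (15, 7) + (14, 3). λ = (3 - 7)/(14 - 15) ≡ 15/18 mod 19. 18⁻¹ ≡ 18 (mod 19), so λ ≡ 4.
  x = λ² - 15 - 14 = 16 - 29 ≡ 6; y = λ·(15 - 6) - 7 ≡ 10. → (6, 10)
4P: (6, 10) + (14, 3). λ = (3 - 10)/(14 - 6) ≡ 12/8 mod 19. 8⁻¹ ≡ 12 (mod 19), so λ ≡ 11.
  x = λ² - 6 - 14 = 121 - 20 ≡ 6; y = λ·(6 - 6) - 10 ≡ 9. → (6, 9)
5P: (6, 9) + (14, 3). λ = (3 - 9)/(14 - 6) ≡ 13/8 mod 19. 8⁻¹ ≡ 12 (mod 19), so λ ≡ 4.
  x = λ² - 6 - 14 = 16 - 20 ≡ 15; y = λ·(6 - 15) - 9 ≡ 12. → (15, 12)
6P: (15, 12) + (14, 3). λ = (3 - 12)/(14 - 15) ≡ 10/18 mod 19. 18⁻¹ ≡ 18 (mod 19) since 18·18 = 324 ≡ 1, so λ ≡ 9.
  x = λ² - 15 - 14 = 81 - 29 ≡ 14; y = λ·(15 - 14) - 12 ≡ 16. → (14, 16)
7P: (14, 16) + (14, 3): same x and y₁ ≡ -y₂, so the sum is the point at infinity.
7P = the point at infinity, so the order is 7.

7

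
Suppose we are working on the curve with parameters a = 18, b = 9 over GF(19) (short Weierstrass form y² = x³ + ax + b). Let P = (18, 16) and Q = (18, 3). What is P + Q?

The two points share x = 18 and their y-coordinates satisfy 16 + 3 ≡ 0 (mod 19), so they are inverses. Their sum is 𝒪.

O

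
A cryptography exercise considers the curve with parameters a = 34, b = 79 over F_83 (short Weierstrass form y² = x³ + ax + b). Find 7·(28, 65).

Write Q = (28, 65).
Double-and-add on 7 = (111)₂. Start with Q = (28, 65) for the leading 1-bit.
double: tangent at (28, 65): λ = (3·28² + 34)/(2·65) ≡ 62/47. 47⁻¹ ≡ 53 (mod 83) since 47·53 = 2491 ≡ 1, so λ ≡ 62·53 ≡ 49.
  x = λ² - 28 - 28 = 2401 - 56 ≡ 21; y = λ·(28 - 21) - 65 ≡ 29. → (21, 29)
add Q: (21, 29) + (28, 65). λ = (65 - 29)/(28 - 21) ≡ 36/7 mod 83. 7⁻¹ ≡ 12 (mod 83), so λ ≡ 17.
  x = λ² - 21 - 28 = 289 - 49 ≡ 74; y = λ·(21 - 74) - 29 ≡ 66. → (74, 66)
double: tangent at (74, 66): λ = (3·74² + 34)/(2·66) ≡ 28/49. 49⁻¹ ≡ 61 (mod 83) since 49·61 = 2989 ≡ 1, so λ ≡ 28·61 ≡ 48.
  x = λ² - 74 - 74 = 2304 - 148 ≡ 81; y = λ·(74 - 81) - 66 ≡ 13. → (81, 13)
add Q: (81, 13) + (28, 65). λ = (65 - 13)/(28 - 81) ≡ 52/30 mod 83. 30⁻¹ ≡ 36 (mod 83) since 30·36 = 1080 ≡ 1, so λ ≡ 46.
  x = λ² - 81 - 28 = 2116 - 109 ≡ 15; y = λ·(81 - 15) - 13 ≡ 35. → (15, 35)

(15, 35)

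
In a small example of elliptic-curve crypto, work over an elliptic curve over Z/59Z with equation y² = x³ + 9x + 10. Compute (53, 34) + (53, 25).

O

The two points share x = 53 and their y-coordinates satisfy 34 + 25 ≡ 0 (mod 59), so they are inverses. Their sum is O.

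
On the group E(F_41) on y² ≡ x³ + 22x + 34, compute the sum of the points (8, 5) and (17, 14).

(8, 5) + (17, 14). λ = (14 - 5)/(17 - 8) ≡ 9/9 mod 41. 9⁻¹ ≡ 32 (mod 41) since 9·32 = 288 ≡ 1, so λ ≡ 1.
  x = λ² - 8 - 17 = 1 - 25 ≡ 17; y = λ·(8 - 17) - 5 ≡ 27. → (17, 27)

(17, 27)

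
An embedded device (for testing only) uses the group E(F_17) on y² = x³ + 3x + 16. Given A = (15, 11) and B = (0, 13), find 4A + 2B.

First 4A:
Repeated addition: build up to 4A.
2A: tangent at (15, 11): λ = (3·15² + 3)/(2·11) ≡ 15/5. 5⁻¹ ≡ 7 (mod 17) since 5·7 = 35 ≡ 1, so λ ≡ 15·7 ≡ 3.
  x = λ² - 15 - 15 = 9 - 30 ≡ 13; y = λ·(15 - 13) - 11 ≡ 12. → (13, 12)
3A: (13, 12) + (15, 11). λ = (11 - 12)/(15 - 13) ≡ 16/2 mod 17. 2⁻¹ ≡ 9 (mod 17) since 2·9 = 18 ≡ 1, so λ ≡ 8.
  x = λ² - 13 - 15 = 64 - 28 ≡ 2; y = λ·(13 - 2) - 12 ≡ 8. → (2, 8)
4A: (2, 8) + (15, 11). λ = (11 - 8)/(15 - 2) ≡ 3/13 mod 17. 13⁻¹ ≡ 4 (mod 17), so λ ≡ 12.
  x = λ² - 2 - 15 = 144 - 17 ≡ 8; y = λ·(2 - 8) - 8 ≡ 5. → (8, 5)
4A = (8, 5).
Next 2B:
Repeated addition: build up to 2B.
2B: tangent at (0, 13): λ = (3·0² + 3)/(2·13) ≡ 3/9. 9⁻¹ ≡ 2 (mod 17), so λ ≡ 3·2 ≡ 6.
  x = λ² - 0 - 0 = 36 - 0 ≡ 2; y = λ·(0 - 2) - 13 ≡ 9. → (2, 9)
2B = (2, 9).
Finally 4A + 2B:
(8, 5) + (2, 9). λ = (9 - 5)/(2 - 8) ≡ 4/11 mod 17. 11⁻¹ ≡ 14 (mod 17), so λ ≡ 5.
  x = λ² - 8 - 2 = 25 - 10 ≡ 15; y = λ·(8 - 15) - 5 ≡ 11. → (15, 11)

(15, 11)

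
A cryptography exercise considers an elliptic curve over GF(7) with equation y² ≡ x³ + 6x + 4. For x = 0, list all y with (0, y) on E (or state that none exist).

x³ + 6x + 4 = 4 ≡ 4 (mod 7).
Square roots of 4 mod 7: 2 and 5 (since 2² = 4 ≡ 4).

2, 5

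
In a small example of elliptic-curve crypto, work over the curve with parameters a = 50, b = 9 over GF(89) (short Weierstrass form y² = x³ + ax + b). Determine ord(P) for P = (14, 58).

7

2P: tangent at (14, 58): λ = (3·14² + 50)/(2·58) ≡ 15/27. 27⁻¹ ≡ 33 (mod 89), so λ ≡ 15·33 ≡ 50.
  x = λ² - 14 - 14 = 2500 - 28 ≡ 69; y = λ·(14 - 69) - 58 ≡ 40. → (69, 40)
3P: (69, 40) + (14, 58). λ = (58 - 40)/(14 - 69) ≡ 18/34 mod 89. 34⁻¹ ≡ 55 (mod 89), so λ ≡ 11.
  x = λ² - 69 - 14 = 121 - 83 ≡ 38; y = λ·(69 - 38) - 40 ≡ 34. → (38, 34)
4P: (38, 34) + (14, 58). λ = (58 - 34)/(14 - 38) ≡ 24/65 mod 89. 65⁻¹ ≡ 63 (mod 89) since 65·63 = 4095 ≡ 1, so λ ≡ 88.
  x = λ² - 38 - 14 = 7744 - 52 ≡ 38; y = λ·(38 - 38) - 34 ≡ 55. → (38, 55)
5P: (38, 55) + (14, 58). λ = (58 - 55)/(14 - 38) ≡ 3/65 mod 89. 65⁻¹ ≡ 63 (mod 89) since 65·63 = 4095 ≡ 1, so λ ≡ 11.
  x = λ² - 38 - 14 = 121 - 52 ≡ 69; y = λ·(38 - 69) - 55 ≡ 49. → (69, 49)
6P: (69, 49) + (14, 58). λ = (58 - 49)/(14 - 69) ≡ 9/34 mod 89. 34⁻¹ ≡ 55 (mod 89) since 34·55 = 1870 ≡ 1, so λ ≡ 50.
  x = λ² - 69 - 14 = 2500 - 83 ≡ 14; y = λ·(69 - 14) - 49 ≡ 31. → (14, 31)
7P: (14, 31) + (14, 58): same x and y₁ ≡ -y₂, so the sum is 𝒪.
7P = 𝒪, so the order is 7.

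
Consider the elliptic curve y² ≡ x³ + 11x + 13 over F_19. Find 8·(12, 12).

(13, 4)

Write Q = (12, 12).
Double-and-add on 8 = (1000)₂. Start with Q = (12, 12) for the leading 1-bit.
double: tangent at (12, 12): λ = (3·12² + 11)/(2·12) ≡ 6/5. 5⁻¹ ≡ 4 (mod 19) since 5·4 = 20 ≡ 1, so λ ≡ 6·4 ≡ 5.
  x = λ² - 12 - 12 = 25 - 24 ≡ 1; y = λ·(12 - 1) - 12 ≡ 5. → (1, 5)
double: tangent at (1, 5): λ = (3·1² + 11)/(2·5) ≡ 14/10. 10⁻¹ ≡ 2 (mod 19) since 10·2 = 20 ≡ 1, so λ ≡ 14·2 ≡ 9.
  x = λ² - 1 - 1 = 81 - 2 ≡ 3; y = λ·(1 - 3) - 5 ≡ 15. → (3, 15)
double: tangent at (3, 15): λ = (3·3² + 11)/(2·15) ≡ 0/11. 11⁻¹ ≡ 7 (mod 19), so λ ≡ 0·7 ≡ 0.
  x = λ² - 3 - 3 = 0 - 6 ≡ 13; y = λ·(3 - 13) - 15 ≡ 4. → (13, 4)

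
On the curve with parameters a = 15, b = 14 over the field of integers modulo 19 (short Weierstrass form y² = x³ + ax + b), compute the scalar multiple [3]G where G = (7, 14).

Repeated addition: build up to 3G.
2G: tangent at (7, 14): λ = (3·7² + 15)/(2·14) ≡ 10/9. 9⁻¹ ≡ 17 (mod 19) since 9·17 = 153 ≡ 1, so λ ≡ 10·17 ≡ 18.
  x = λ² - 7 - 7 = 324 - 14 ≡ 6; y = λ·(7 - 6) - 14 ≡ 4. → (6, 4)
3G: (6, 4) + (7, 14). λ = (14 - 4)/(7 - 6) ≡ 10/1 mod 19. 1⁻¹ ≡ 1 (mod 19), so λ ≡ 10.
  x = λ² - 6 - 7 = 100 - 13 ≡ 11; y = λ·(6 - 11) - 4 ≡ 3. → (11, 3)

(11, 3)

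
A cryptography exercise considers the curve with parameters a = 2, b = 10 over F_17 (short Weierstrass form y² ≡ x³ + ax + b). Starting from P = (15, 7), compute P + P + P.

(6, 0)

Repeated addition: build up to 3P.
2P: tangent at (15, 7): λ = (3·15² + 2)/(2·7) ≡ 14/14. 14⁻¹ ≡ 11 (mod 17) since 14·11 = 154 ≡ 1, so λ ≡ 14·11 ≡ 1.
  x = λ² - 15 - 15 = 1 - 30 ≡ 5; y = λ·(15 - 5) - 7 ≡ 3. → (5, 3)
3P: (5, 3) + (15, 7). λ = (7 - 3)/(15 - 5) ≡ 4/10 mod 17. 10⁻¹ ≡ 12 (mod 17) since 10·12 = 120 ≡ 1, so λ ≡ 14.
  x = λ² - 5 - 15 = 196 - 20 ≡ 6; y = λ·(5 - 6) - 3 ≡ 0. → (6, 0)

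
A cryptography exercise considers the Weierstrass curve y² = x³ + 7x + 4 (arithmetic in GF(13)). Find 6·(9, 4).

O

Write G = (9, 4).
Double-and-add on 6 = (110)₂. Start with G = (9, 4) for the leading 1-bit.
double: tangent at (9, 4): λ = (3·9² + 7)/(2·4) ≡ 3/8. 8⁻¹ ≡ 5 (mod 13), so λ ≡ 3·5 ≡ 2.
  x = λ² - 9 - 9 = 4 - 18 ≡ 12; y = λ·(9 - 12) - 4 ≡ 3. → (12, 3)
add G: (12, 3) + (9, 4). λ = (4 - 3)/(9 - 12) ≡ 1/10 mod 13. 10⁻¹ ≡ 4 (mod 13), so λ ≡ 4.
  x = λ² - 12 - 9 = 16 - 21 ≡ 8; y = λ·(12 - 8) - 3 ≡ 0. → (8, 0)
double: (8, 0) + (8, 0): same x and y₁ ≡ -y₂, so the sum is ∞.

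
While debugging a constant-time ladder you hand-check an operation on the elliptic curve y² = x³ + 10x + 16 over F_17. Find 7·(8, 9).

Write Q = (8, 9).
Repeated addition: build up to 7Q.
2Q: tangent at (8, 9): λ = (3·8² + 10)/(2·9) ≡ 15/1. 1⁻¹ ≡ 1 (mod 17), so λ ≡ 15·1 ≡ 15.
  x = λ² - 8 - 8 = 225 - 16 ≡ 5; y = λ·(8 - 5) - 9 ≡ 2. → (5, 2)
3Q: (5, 2) + (8, 9). λ = (9 - 2)/(8 - 5) ≡ 7/3 mod 17. 3⁻¹ ≡ 6 (mod 17), so λ ≡ 8.
  x = λ² - 5 - 8 = 64 - 13 ≡ 0; y = λ·(5 - 0) - 2 ≡ 4. → (0, 4)
4Q: (0, 4) + (8, 9). λ = (9 - 4)/(8 - 0) ≡ 5/8 mod 17. 8⁻¹ ≡ 15 (mod 17), so λ ≡ 7.
  x = λ² - 0 - 8 = 49 - 8 ≡ 7; y = λ·(0 - 7) - 4 ≡ 15. → (7, 15)
5Q: (7, 15) + (8, 9). λ = (9 - 15)/(8 - 7) ≡ 11/1 mod 17. 1⁻¹ ≡ 1 (mod 17) since 1·1 = 1 ≡ 1, so λ ≡ 11.
  x = λ² - 7 - 8 = 121 - 15 ≡ 4; y = λ·(7 - 4) - 15 ≡ 1. → (4, 1)
6Q: (4, 1) + (8, 9). λ = (9 - 1)/(8 - 4) ≡ 8/4 mod 17. 4⁻¹ ≡ 13 (mod 17), so λ ≡ 2.
  x = λ² - 4 - 8 = 4 - 12 ≡ 9; y = λ·(4 - 9) - 1 ≡ 6. → (9, 6)
7Q: (9, 6) + (8, 9). λ = (9 - 6)/(8 - 9) ≡ 3/16 mod 17. 16⁻¹ ≡ 16 (mod 17) since 16·16 = 256 ≡ 1, so λ ≡ 14.
  x = λ² - 9 - 8 = 196 - 17 ≡ 9; y = λ·(9 - 9) - 6 ≡ 11. → (9, 11)

(9, 11)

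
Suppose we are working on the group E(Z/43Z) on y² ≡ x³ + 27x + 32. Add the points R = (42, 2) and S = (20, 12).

(42, 2) + (20, 12). λ = (12 - 2)/(20 - 42) ≡ 10/21 mod 43. 21⁻¹ ≡ 41 (mod 43) since 21·41 = 861 ≡ 1, so λ ≡ 23.
  x = λ² - 42 - 20 = 529 - 62 ≡ 37; y = λ·(42 - 37) - 2 ≡ 27. → (37, 27)

(37, 27)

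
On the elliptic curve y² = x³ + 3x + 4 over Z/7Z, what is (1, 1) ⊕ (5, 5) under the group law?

(2, 5)

(1, 1) + (5, 5). λ = (5 - 1)/(5 - 1) ≡ 4/4 mod 7. 4⁻¹ ≡ 2 (mod 7) since 4·2 = 8 ≡ 1, so λ ≡ 1.
  x = λ² - 1 - 5 = 1 - 6 ≡ 2; y = λ·(1 - 2) - 1 ≡ 5. → (2, 5)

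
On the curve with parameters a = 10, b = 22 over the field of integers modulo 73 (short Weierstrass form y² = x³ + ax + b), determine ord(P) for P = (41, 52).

2P: tangent at (41, 52): λ = (3·41² + 10)/(2·52) ≡ 16/31. 31⁻¹ ≡ 33 (mod 73) since 31·33 = 1023 ≡ 1, so λ ≡ 16·33 ≡ 17.
  x = λ² - 41 - 41 = 289 - 82 ≡ 61; y = λ·(41 - 61) - 52 ≡ 46. → (61, 46)
3P: (61, 46) + (41, 52). λ = (52 - 46)/(41 - 61) ≡ 6/53 mod 73. 53⁻¹ ≡ 62 (mod 73), so λ ≡ 7.
  x = λ² - 61 - 41 = 49 - 102 ≡ 20; y = λ·(61 - 20) - 46 ≡ 22. → (20, 22)
4P: (20, 22) + (41, 52). λ = (52 - 22)/(41 - 20) ≡ 30/21 mod 73. 21⁻¹ ≡ 7 (mod 73), so λ ≡ 64.
  x = λ² - 20 - 41 = 4096 - 61 ≡ 20; y = λ·(20 - 20) - 22 ≡ 51. → (20, 51)
5P: (20, 51) + (41, 52). λ = (52 - 51)/(41 - 20) ≡ 1/21 mod 73. 21⁻¹ ≡ 7 (mod 73) since 21·7 = 147 ≡ 1, so λ ≡ 7.
  x = λ² - 20 - 41 = 49 - 61 ≡ 61; y = λ·(20 - 61) - 51 ≡ 27. → (61, 27)
6P: (61, 27) + (41, 52). λ = (52 - 27)/(41 - 61) ≡ 25/53 mod 73. 53⁻¹ ≡ 62 (mod 73), so λ ≡ 17.
  x = λ² - 61 - 41 = 289 - 102 ≡ 41; y = λ·(61 - 41) - 27 ≡ 21. → (41, 21)
7P: (41, 21) + (41, 52): same x and y₁ ≡ -y₂, so the sum is ∞.
7P = ∞, so the order is 7.

7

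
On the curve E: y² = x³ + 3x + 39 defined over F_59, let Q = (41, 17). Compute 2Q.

tangent at (41, 17): λ = (3·41² + 3)/(2·17) ≡ 31/34. 34⁻¹ ≡ 33 (mod 59), so λ ≡ 31·33 ≡ 20.
  x = λ² - 41 - 41 = 400 - 82 ≡ 23; y = λ·(41 - 23) - 17 ≡ 48. → (23, 48)

(23, 48)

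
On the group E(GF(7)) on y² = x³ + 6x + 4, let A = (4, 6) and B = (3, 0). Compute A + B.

(1, 5)

(4, 6) + (3, 0). λ = (0 - 6)/(3 - 4) ≡ 1/6 mod 7. 6⁻¹ ≡ 6 (mod 7), so λ ≡ 6.
  x = λ² - 4 - 3 = 36 - 7 ≡ 1; y = λ·(4 - 1) - 6 ≡ 5. → (1, 5)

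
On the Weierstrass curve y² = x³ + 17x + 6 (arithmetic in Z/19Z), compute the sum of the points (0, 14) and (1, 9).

(0, 14) + (1, 9). λ = (9 - 14)/(1 - 0) ≡ 14/1 mod 19. 1⁻¹ ≡ 1 (mod 19) since 1·1 = 1 ≡ 1, so λ ≡ 14.
  x = λ² - 0 - 1 = 196 - 1 ≡ 5; y = λ·(0 - 5) - 14 ≡ 11. → (5, 11)

(5, 11)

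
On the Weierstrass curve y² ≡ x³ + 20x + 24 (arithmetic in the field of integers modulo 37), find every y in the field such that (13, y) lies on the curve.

x³ + 20x + 24 = 2481 ≡ 2 (mod 37).
2 is a non-residue mod 37; no y exists.

none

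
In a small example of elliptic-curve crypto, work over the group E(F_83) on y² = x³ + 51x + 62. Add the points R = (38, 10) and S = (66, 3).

(38, 10) + (66, 3). λ = (3 - 10)/(66 - 38) ≡ 76/28 mod 83. 28⁻¹ ≡ 3 (mod 83), so λ ≡ 62.
  x = λ² - 38 - 66 = 3844 - 104 ≡ 5; y = λ·(38 - 5) - 10 ≡ 44. → (5, 44)

(5, 44)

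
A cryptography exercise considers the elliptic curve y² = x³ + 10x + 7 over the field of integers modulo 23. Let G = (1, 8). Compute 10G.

(18, 19)

Double-and-add on 10 = (1010)₂. Start with G = (1, 8) for the leading 1-bit.
double: tangent at (1, 8): λ = (3·1² + 10)/(2·8) ≡ 13/16. 16⁻¹ ≡ 13 (mod 23), so λ ≡ 13·13 ≡ 8.
  x = λ² - 1 - 1 = 64 - 2 ≡ 16; y = λ·(1 - 16) - 8 ≡ 10. → (16, 10)
double: tangent at (16, 10): λ = (3·16² + 10)/(2·10) ≡ 19/20. 20⁻¹ ≡ 15 (mod 23), so λ ≡ 19·15 ≡ 9.
  x = λ² - 16 - 16 = 81 - 32 ≡ 3; y = λ·(16 - 3) - 10 ≡ 15. → (3, 15)
add G: (3, 15) + (1, 8). λ = (8 - 15)/(1 - 3) ≡ 16/21 mod 23. 21⁻¹ ≡ 11 (mod 23), so λ ≡ 15.
  x = λ² - 3 - 1 = 225 - 4 ≡ 14; y = λ·(3 - 14) - 15 ≡ 4. → (14, 4)
double: tangent at (14, 4): λ = (3·14² + 10)/(2·4) ≡ 0/8. 8⁻¹ ≡ 3 (mod 23), so λ ≡ 0·3 ≡ 0.
  x = λ² - 14 - 14 = 0 - 28 ≡ 18; y = λ·(14 - 18) - 4 ≡ 19. → (18, 19)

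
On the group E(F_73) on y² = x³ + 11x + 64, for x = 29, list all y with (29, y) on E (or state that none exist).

5, 68

x³ + 11x + 64 = 24772 ≡ 25 (mod 73).
Square roots of 25 mod 73: 5 and 68 (since 5² = 25 ≡ 25).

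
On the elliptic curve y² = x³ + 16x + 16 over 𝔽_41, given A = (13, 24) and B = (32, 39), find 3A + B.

(15, 8)

First 3A:
Repeated addition: build up to 3A.
2A: tangent at (13, 24): λ = (3·13² + 16)/(2·24) ≡ 31/7. 7⁻¹ ≡ 6 (mod 41), so λ ≡ 31·6 ≡ 22.
  x = λ² - 13 - 13 = 484 - 26 ≡ 7; y = λ·(13 - 7) - 24 ≡ 26. → (7, 26)
3A: (7, 26) + (13, 24). λ = (24 - 26)/(13 - 7) ≡ 39/6 mod 41. 6⁻¹ ≡ 7 (mod 41) since 6·7 = 42 ≡ 1, so λ ≡ 27.
  x = λ² - 7 - 13 = 729 - 20 ≡ 12; y = λ·(7 - 12) - 26 ≡ 3. → (12, 3)
3A = (12, 3).
Finally 3A + B:
(12, 3) + (32, 39). λ = (39 - 3)/(32 - 12) ≡ 36/20 mod 41. 20⁻¹ ≡ 39 (mod 41) since 20·39 = 780 ≡ 1, so λ ≡ 10.
  x = λ² - 12 - 32 = 100 - 44 ≡ 15; y = λ·(12 - 15) - 3 ≡ 8. → (15, 8)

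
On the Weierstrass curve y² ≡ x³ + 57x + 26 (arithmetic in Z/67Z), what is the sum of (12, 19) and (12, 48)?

The two points share x = 12 and their y-coordinates satisfy 19 + 48 ≡ 0 (mod 67), so they are inverses. Their sum is ∞.

O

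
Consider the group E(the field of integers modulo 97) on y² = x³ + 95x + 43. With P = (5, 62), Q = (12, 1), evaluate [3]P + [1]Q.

First 3P:
Repeated addition: build up to 3P.
2P: tangent at (5, 62): λ = (3·5² + 95)/(2·62) ≡ 73/27. 27⁻¹ ≡ 18 (mod 97) since 27·18 = 486 ≡ 1, so λ ≡ 73·18 ≡ 53.
  x = λ² - 5 - 5 = 2809 - 10 ≡ 83; y = λ·(5 - 83) - 62 ≡ 72. → (83, 72)
3P: (83, 72) + (5, 62). λ = (62 - 72)/(5 - 83) ≡ 87/19 mod 97. 19⁻¹ ≡ 46 (mod 97), so λ ≡ 25.
  x = λ² - 83 - 5 = 625 - 88 ≡ 52; y = λ·(83 - 52) - 72 ≡ 24. → (52, 24)
3P = (52, 24).
Finally 3P + Q:
(52, 24) + (12, 1). λ = (1 - 24)/(12 - 52) ≡ 74/57 mod 97. 57⁻¹ ≡ 80 (mod 97), so λ ≡ 3.
  x = λ² - 52 - 12 = 9 - 64 ≡ 42; y = λ·(52 - 42) - 24 ≡ 6. → (42, 6)

(42, 6)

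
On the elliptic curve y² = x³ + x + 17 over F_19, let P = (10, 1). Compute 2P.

tangent at (10, 1): λ = (3·10² + 1)/(2·1) ≡ 16/2. 2⁻¹ ≡ 10 (mod 19) since 2·10 = 20 ≡ 1, so λ ≡ 16·10 ≡ 8.
  x = λ² - 10 - 10 = 64 - 20 ≡ 6; y = λ·(10 - 6) - 1 ≡ 12. → (6, 12)

(6, 12)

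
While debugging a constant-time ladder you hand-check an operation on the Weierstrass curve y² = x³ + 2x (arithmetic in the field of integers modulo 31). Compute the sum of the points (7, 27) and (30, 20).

(3, 23)

(7, 27) + (30, 20). λ = (20 - 27)/(30 - 7) ≡ 24/23 mod 31. 23⁻¹ ≡ 27 (mod 31) since 23·27 = 621 ≡ 1, so λ ≡ 28.
  x = λ² - 7 - 30 = 784 - 37 ≡ 3; y = λ·(7 - 3) - 27 ≡ 23. → (3, 23)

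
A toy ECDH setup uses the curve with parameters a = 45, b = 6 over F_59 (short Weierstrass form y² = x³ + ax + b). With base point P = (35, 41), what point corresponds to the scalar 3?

(22, 27)

Repeated addition: build up to 3P.
2P: tangent at (35, 41): λ = (3·35² + 45)/(2·41) ≡ 3/23. 23⁻¹ ≡ 18 (mod 59), so λ ≡ 3·18 ≡ 54.
  x = λ² - 35 - 35 = 2916 - 70 ≡ 14; y = λ·(35 - 14) - 41 ≡ 31. → (14, 31)
3P: (14, 31) + (35, 41). λ = (41 - 31)/(35 - 14) ≡ 10/21 mod 59. 21⁻¹ ≡ 45 (mod 59) since 21·45 = 945 ≡ 1, so λ ≡ 37.
  x = λ² - 14 - 35 = 1369 - 49 ≡ 22; y = λ·(14 - 22) - 31 ≡ 27. → (22, 27)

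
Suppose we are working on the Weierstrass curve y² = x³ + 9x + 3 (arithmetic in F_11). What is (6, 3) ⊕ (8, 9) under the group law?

(6, 3) + (8, 9). λ = (9 - 3)/(8 - 6) ≡ 6/2 mod 11. 2⁻¹ ≡ 6 (mod 11), so λ ≡ 3.
  x = λ² - 6 - 8 = 9 - 14 ≡ 6; y = λ·(6 - 6) - 3 ≡ 8. → (6, 8)

(6, 8)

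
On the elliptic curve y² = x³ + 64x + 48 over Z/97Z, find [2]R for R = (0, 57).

tangent at (0, 57): λ = (3·0² + 64)/(2·57) ≡ 64/17. 17⁻¹ ≡ 40 (mod 97) since 17·40 = 680 ≡ 1, so λ ≡ 64·40 ≡ 38.
  x = λ² - 0 - 0 = 1444 - 0 ≡ 86; y = λ·(0 - 86) - 57 ≡ 70. → (86, 70)

(86, 70)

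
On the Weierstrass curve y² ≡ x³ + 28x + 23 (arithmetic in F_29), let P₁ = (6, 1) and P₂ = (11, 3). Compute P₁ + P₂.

(11, 26)

(6, 1) + (11, 3). λ = (3 - 1)/(11 - 6) ≡ 2/5 mod 29. 5⁻¹ ≡ 6 (mod 29) since 5·6 = 30 ≡ 1, so λ ≡ 12.
  x = λ² - 6 - 11 = 144 - 17 ≡ 11; y = λ·(6 - 11) - 1 ≡ 26. → (11, 26)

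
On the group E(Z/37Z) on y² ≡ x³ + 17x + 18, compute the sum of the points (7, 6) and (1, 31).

(7, 6) + (1, 31). λ = (31 - 6)/(1 - 7) ≡ 25/31 mod 37. 31⁻¹ ≡ 6 (mod 37), so λ ≡ 2.
  x = λ² - 7 - 1 = 4 - 8 ≡ 33; y = λ·(7 - 33) - 6 ≡ 16. → (33, 16)

(33, 16)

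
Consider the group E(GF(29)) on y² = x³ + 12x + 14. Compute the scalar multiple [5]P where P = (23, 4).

Repeated addition: build up to 5P.
2P: tangent at (23, 4): λ = (3·23² + 12)/(2·4) ≡ 4/8. 8⁻¹ ≡ 11 (mod 29) since 8·11 = 88 ≡ 1, so λ ≡ 4·11 ≡ 15.
  x = λ² - 23 - 23 = 225 - 46 ≡ 5; y = λ·(23 - 5) - 4 ≡ 5. → (5, 5)
3P: (5, 5) + (23, 4). λ = (4 - 5)/(23 - 5) ≡ 28/18 mod 29. 18⁻¹ ≡ 21 (mod 29), so λ ≡ 8.
  x = λ² - 5 - 23 = 64 - 28 ≡ 7; y = λ·(5 - 7) - 5 ≡ 8. → (7, 8)
4P: (7, 8) + (23, 4). λ = (4 - 8)/(23 - 7) ≡ 25/16 mod 29. 16⁻¹ ≡ 20 (mod 29) since 16·20 = 320 ≡ 1, so λ ≡ 7.
  x = λ² - 7 - 23 = 49 - 30 ≡ 19; y = λ·(7 - 19) - 8 ≡ 24. → (19, 24)
5P: (19, 24) + (23, 4). λ = (4 - 24)/(23 - 19) ≡ 9/4 mod 29. 4⁻¹ ≡ 22 (mod 29), so λ ≡ 24.
  x = λ² - 19 - 23 = 576 - 42 ≡ 12; y = λ·(19 - 12) - 24 ≡ 28. → (12, 28)

(12, 28)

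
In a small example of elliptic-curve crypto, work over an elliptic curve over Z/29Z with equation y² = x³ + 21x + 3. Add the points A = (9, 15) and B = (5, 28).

(2, 13)

(9, 15) + (5, 28). λ = (28 - 15)/(5 - 9) ≡ 13/25 mod 29. 25⁻¹ ≡ 7 (mod 29), so λ ≡ 4.
  x = λ² - 9 - 5 = 16 - 14 ≡ 2; y = λ·(9 - 2) - 15 ≡ 13. → (2, 13)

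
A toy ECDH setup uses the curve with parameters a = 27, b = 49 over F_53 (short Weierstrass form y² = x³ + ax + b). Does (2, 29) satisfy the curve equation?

no

y² = 29² ≡ 46; x³ + 27x + 49 = 111 ≡ 5 (mod 53). 46 ≠ 5.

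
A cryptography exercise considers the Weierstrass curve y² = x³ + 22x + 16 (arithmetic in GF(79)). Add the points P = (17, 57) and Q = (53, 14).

(10, 29)

(17, 57) + (53, 14). λ = (14 - 57)/(53 - 17) ≡ 36/36 mod 79. 36⁻¹ ≡ 11 (mod 79), so λ ≡ 1.
  x = λ² - 17 - 53 = 1 - 70 ≡ 10; y = λ·(17 - 10) - 57 ≡ 29. → (10, 29)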